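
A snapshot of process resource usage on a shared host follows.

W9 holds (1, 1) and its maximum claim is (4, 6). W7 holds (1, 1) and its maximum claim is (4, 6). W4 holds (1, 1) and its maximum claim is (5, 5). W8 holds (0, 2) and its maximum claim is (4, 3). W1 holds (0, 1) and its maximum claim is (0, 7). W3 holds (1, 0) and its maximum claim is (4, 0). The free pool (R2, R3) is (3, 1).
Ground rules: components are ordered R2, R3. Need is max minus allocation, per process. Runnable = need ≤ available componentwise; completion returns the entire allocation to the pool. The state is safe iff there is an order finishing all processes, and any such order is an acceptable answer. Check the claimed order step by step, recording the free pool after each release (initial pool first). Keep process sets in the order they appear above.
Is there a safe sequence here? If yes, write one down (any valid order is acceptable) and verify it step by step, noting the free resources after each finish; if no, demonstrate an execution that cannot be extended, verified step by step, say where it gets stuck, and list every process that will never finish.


UNSAFE.
Key observation: no order helps: past W3, W8, the free pool tops out at (4, 3), below what each blocked process needs in R3.
Going as far as possible: W3, W8; after that, nothing fits. Verifying each step:
  pool = (3, 1)
  run W3 (needs (3, 0), free (3, 1)); after release of (1, 0) the pool is (4, 1)
  run W8 (needs (4, 1), free (4, 1)); after release of (0, 2) the pool is (4, 3)
  W9 still needs (3, 5) but only (4, 3) is free — short on R3
  W7 still needs (3, 5) but only (4, 3) is free — short on R3
  W4 still needs (4, 4) but only (4, 3) is free — short on R3
  W1 still needs (0, 6) but only (4, 3) is free — short on R3
Never able to finish: W9, W7, W4 and W1.


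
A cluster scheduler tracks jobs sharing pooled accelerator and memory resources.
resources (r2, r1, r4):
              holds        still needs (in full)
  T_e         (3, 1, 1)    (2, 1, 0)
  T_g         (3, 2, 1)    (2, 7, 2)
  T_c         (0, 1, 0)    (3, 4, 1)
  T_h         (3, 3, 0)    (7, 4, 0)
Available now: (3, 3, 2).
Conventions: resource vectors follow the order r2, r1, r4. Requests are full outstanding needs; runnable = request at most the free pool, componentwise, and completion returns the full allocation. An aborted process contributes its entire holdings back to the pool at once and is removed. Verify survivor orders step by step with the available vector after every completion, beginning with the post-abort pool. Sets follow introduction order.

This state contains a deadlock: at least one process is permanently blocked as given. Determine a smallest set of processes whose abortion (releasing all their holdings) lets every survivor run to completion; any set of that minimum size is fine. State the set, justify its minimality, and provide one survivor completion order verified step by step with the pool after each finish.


Abort T_h.
Key observation: aborting T_h returns (3, 3, 0), and T_g — hopeless before — runs at step 2 with the returned capacity in the pool.
Minimality: the empty abort set fails — the state is deadlocked as it stands.
One survivor order: T_e, T_g, T_c. Check, step by step (post-abort pool first):
  pool = (6, 6, 2)
  T_e needs (2, 1, 0) <= (6, 6, 2) -> finishes; pool += (3, 1, 1) = (9, 7, 3)
  T_g needs (2, 7, 2) <= (9, 7, 3) -> finishes; pool += (3, 2, 1) = (12, 9, 4)
  T_c needs (3, 4, 1) <= (12, 9, 4) -> finishes; pool += (0, 1, 0) = (12, 10, 4)


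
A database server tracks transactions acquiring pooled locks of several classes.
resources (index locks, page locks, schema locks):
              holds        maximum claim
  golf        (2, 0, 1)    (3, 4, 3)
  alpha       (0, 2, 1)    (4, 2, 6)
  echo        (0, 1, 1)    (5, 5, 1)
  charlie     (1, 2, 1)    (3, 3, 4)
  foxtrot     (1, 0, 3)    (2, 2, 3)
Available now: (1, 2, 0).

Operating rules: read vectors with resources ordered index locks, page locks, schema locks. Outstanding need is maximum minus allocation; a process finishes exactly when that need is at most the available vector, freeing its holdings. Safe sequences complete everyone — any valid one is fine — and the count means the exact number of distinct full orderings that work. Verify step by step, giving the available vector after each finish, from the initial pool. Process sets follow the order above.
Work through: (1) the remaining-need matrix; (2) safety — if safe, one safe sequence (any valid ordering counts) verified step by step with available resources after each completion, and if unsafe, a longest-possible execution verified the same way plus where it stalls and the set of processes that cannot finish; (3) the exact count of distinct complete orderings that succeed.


(1) Outstanding need per process (order index locks, page locks, schema locks):
  golf: (1, 4, 2)
  alpha: (4, 0, 5)
  echo: (5, 4, 0)
  charlie: (2, 1, 3)
  foxtrot: (1, 2, 0)
(2) SAFE, for example via the order foxtrot, charlie, golf, alpha, echo.
Key observation: foxtrot marks the first exact bind of the order: its need (1, 2, 0) fits the free (1, 2, 0) with zero slack on a requested resource.
Step-by-step check:
  pool = (1, 2, 0)
  run foxtrot (needs (1, 2, 0), free (1, 2, 0)); after release of (1, 0, 3) the pool is (2, 2, 3)
  run charlie (needs (2, 1, 3), free (2, 2, 3)); after release of (1, 2, 1) the pool is (3, 4, 4)
  run golf (needs (1, 4, 2), free (3, 4, 4)); after release of (2, 0, 1) the pool is (5, 4, 5)
  run alpha (needs (4, 0, 5), free (5, 4, 5)); after release of (0, 2, 1) the pool is (5, 6, 6)
  run echo (needs (5, 4, 0), free (5, 6, 6)); after release of (0, 1, 1) the pool is (5, 7, 7)
(3) Precisely 2 of the possible complete orderings are safe sequences.


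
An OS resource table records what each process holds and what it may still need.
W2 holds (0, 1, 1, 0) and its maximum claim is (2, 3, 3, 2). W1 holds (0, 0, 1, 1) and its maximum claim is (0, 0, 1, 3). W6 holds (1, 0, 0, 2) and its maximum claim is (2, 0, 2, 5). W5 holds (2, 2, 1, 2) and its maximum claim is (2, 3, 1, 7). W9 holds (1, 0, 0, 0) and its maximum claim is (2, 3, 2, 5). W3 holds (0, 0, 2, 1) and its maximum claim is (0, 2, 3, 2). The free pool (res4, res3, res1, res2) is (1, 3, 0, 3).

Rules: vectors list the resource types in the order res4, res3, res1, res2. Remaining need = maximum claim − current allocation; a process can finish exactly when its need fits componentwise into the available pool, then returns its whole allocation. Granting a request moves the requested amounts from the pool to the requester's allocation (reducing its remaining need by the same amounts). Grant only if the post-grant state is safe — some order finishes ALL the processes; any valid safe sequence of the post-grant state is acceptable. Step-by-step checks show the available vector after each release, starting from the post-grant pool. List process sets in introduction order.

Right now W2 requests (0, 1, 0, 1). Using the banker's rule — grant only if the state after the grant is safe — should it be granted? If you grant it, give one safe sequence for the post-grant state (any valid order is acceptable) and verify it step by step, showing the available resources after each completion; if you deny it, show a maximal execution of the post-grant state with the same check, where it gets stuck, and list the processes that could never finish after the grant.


GRANT — the state after the grant stays safe, e.g. via W1, W3, W6, W5, W2, W9.
Key observation: (1, 2, 0, 2) free after granting still covers W1 first, and each release covers the next.
Step-by-step check of the post-grant state:
  pool = (1, 2, 0, 2)
  W1 needs (0, 0, 0, 2) <= (1, 2, 0, 2) -> finishes; pool += (0, 0, 1, 1) = (1, 2, 1, 3)
  W3 needs (0, 2, 1, 1) <= (1, 2, 1, 3) -> finishes; pool += (0, 0, 2, 1) = (1, 2, 3, 4)
  W6 needs (1, 0, 2, 3) <= (1, 2, 3, 4) -> finishes; pool += (1, 0, 0, 2) = (2, 2, 3, 6)
  W5 needs (0, 1, 0, 5) <= (2, 2, 3, 6) -> finishes; pool += (2, 2, 1, 2) = (4, 4, 4, 8)
  W2 needs (2, 1, 2, 1) <= (4, 4, 4, 8) -> finishes; pool += (0, 2, 1, 1) = (4, 6, 5, 9)
  W9 needs (1, 3, 2, 5) <= (4, 6, 5, 9) -> finishes; pool += (1, 0, 0, 0) = (5, 6, 5, 9)


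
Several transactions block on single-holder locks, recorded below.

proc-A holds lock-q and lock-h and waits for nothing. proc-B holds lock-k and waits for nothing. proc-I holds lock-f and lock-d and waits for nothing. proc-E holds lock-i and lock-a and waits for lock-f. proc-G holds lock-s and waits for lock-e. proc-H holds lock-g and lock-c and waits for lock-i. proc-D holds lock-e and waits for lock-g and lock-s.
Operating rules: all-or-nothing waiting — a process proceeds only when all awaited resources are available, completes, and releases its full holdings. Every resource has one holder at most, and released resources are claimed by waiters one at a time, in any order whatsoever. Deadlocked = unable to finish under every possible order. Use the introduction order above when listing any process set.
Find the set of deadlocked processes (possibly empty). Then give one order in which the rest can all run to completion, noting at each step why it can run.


Deadlocked set: proc-G and proc-D.
Key observation: the waits loop around proc-G -> proc-D -> proc-G with no way out; no other process is dragged down with it.
The rest can finish in the order proc-I, proc-B, proc-E, proc-A, proc-H.
Verifying each step:
  run proc-I (it waits on nothing); releases lock-f and lock-d
  run proc-B (it waits on nothing); releases lock-k
  proc-E: everything it awaited (lock-f) is free; runs, freeing lock-i and lock-a
  run proc-A (it waits on nothing); releases lock-q and lock-h
  proc-H: everything it awaited (lock-i) is free; runs, freeing lock-g and lock-c


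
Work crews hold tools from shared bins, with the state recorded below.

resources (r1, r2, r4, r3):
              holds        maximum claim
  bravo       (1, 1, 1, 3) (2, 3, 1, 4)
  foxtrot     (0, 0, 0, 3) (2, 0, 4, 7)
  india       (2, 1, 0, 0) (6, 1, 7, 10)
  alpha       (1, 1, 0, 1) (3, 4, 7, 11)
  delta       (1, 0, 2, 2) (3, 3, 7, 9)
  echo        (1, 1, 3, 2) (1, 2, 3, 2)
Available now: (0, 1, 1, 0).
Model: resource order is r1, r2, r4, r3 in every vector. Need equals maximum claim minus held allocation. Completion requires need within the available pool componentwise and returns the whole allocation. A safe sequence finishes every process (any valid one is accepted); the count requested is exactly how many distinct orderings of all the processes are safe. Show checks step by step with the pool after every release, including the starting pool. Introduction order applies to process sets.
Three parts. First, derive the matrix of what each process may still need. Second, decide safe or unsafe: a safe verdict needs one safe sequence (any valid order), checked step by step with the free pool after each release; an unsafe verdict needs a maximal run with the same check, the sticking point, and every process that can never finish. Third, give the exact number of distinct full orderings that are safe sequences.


(1) Outstanding need per process (order r1, r2, r4, r3):
  bravo: (1, 2, 0, 1)
  foxtrot: (2, 0, 4, 4)
  india: (4, 0, 7, 10)
  alpha: (2, 3, 7, 10)
  delta: (2, 3, 5, 7)
  echo: (0, 1, 0, 0)
(2) SAFE. One safe sequence: echo, bravo, foxtrot, delta, alpha, india.
Key observation: echo marks the first exact bind of the order: its need (0, 1, 0, 0) fits the free (0, 1, 1, 0) with zero slack on a requested resource.
Step-by-step check:
  pool = (0, 1, 1, 0)
  run echo (needs (0, 1, 0, 0), free (0, 1, 1, 0)); after release of (1, 1, 3, 2) the pool is (1, 2, 4, 2)
  run bravo (needs (1, 2, 0, 1), free (1, 2, 4, 2)); after release of (1, 1, 1, 3) the pool is (2, 3, 5, 5)
  run foxtrot (needs (2, 0, 4, 4), free (2, 3, 5, 5)); after release of (0, 0, 0, 3) the pool is (2, 3, 5, 8)
  run delta (needs (2, 3, 5, 7), free (2, 3, 5, 8)); after release of (1, 0, 2, 2) the pool is (3, 3, 7, 10)
  run alpha (needs (2, 3, 7, 10), free (3, 3, 7, 10)); after release of (1, 1, 0, 1) the pool is (4, 4, 7, 11)
  run india (needs (4, 0, 7, 10), free (4, 4, 7, 11)); after release of (2, 1, 0, 0) the pool is (6, 5, 7, 11)
(3) Exactly 1 of the possible complete orderings is a safe sequence.


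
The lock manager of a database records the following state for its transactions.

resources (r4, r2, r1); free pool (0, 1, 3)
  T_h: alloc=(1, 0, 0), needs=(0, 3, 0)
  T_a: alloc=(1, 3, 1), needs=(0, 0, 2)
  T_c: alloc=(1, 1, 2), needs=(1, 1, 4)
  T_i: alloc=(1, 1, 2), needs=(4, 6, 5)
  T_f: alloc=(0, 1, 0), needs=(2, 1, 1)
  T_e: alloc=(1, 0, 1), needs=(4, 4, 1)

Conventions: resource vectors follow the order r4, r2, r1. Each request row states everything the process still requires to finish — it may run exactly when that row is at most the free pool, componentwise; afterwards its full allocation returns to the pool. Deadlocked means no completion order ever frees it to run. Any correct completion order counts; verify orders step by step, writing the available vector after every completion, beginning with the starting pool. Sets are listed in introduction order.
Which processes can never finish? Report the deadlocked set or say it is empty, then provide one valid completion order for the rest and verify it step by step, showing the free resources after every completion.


Deadlocked set: T_i and T_e.
Key observation: T_a, T_c, T_h, T_f can finish, but then (3, 6, 6) is all there is, and the blocked group's r4 demands exceed it.
A valid finishing order for the others: T_a, T_c, T_h, T_f. Step-by-step check:
  pool = (0, 1, 3)
  T_a: need (0, 0, 2) fits (0, 1, 3); releases (1, 3, 1), pool now (1, 4, 4)
  T_c: need (1, 1, 4) fits (1, 4, 4); releases (1, 1, 2), pool now (2, 5, 6)
  T_h: need (0, 3, 0) fits (2, 5, 6); releases (1, 0, 0), pool now (3, 5, 6)
  T_f: need (2, 1, 1) fits (3, 5, 6); releases (0, 1, 0), pool now (3, 6, 6)
The blocked processes can never fit:
  blocked: T_i wants (4, 6, 5), pool (3, 6, 6) — not enough r4
  blocked: T_e wants (4, 4, 1), pool (3, 6, 6) — not enough r4


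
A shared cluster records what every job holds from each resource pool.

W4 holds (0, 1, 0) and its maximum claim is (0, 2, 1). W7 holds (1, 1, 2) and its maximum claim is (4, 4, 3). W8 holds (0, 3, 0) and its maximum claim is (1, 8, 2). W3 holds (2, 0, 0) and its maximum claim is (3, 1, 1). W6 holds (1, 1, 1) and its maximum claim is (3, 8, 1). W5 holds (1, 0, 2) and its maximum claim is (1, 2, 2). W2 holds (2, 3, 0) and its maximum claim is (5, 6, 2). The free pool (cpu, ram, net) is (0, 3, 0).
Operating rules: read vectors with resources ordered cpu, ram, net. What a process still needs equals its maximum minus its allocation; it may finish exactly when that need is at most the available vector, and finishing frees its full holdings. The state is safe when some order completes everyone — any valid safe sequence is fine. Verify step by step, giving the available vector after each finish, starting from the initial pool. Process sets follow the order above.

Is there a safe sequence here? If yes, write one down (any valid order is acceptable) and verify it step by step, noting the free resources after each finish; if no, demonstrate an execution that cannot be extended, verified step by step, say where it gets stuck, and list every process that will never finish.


SAFE, for example via the order W5, W3, W2, W4, W7, W8, W6.
Key observation: the first exact fit in this order is W3 — it needs (1, 1, 1) with (1, 3, 2) free, meeting a requested resource to the last unit.
Check, step by step:
  pool = (0, 3, 0)
  run W5 (needs (0, 2, 0), free (0, 3, 0)); after release of (1, 0, 2) the pool is (1, 3, 2)
  run W3 (needs (1, 1, 1), free (1, 3, 2)); after release of (2, 0, 0) the pool is (3, 3, 2)
  run W2 (needs (3, 3, 2), free (3, 3, 2)); after release of (2, 3, 0) the pool is (5, 6, 2)
  run W4 (needs (0, 1, 1), free (5, 6, 2)); after release of (0, 1, 0) the pool is (5, 7, 2)
  run W7 (needs (3, 3, 1), free (5, 7, 2)); after release of (1, 1, 2) the pool is (6, 8, 4)
  run W8 (needs (1, 5, 2), free (6, 8, 4)); after release of (0, 3, 0) the pool is (6, 11, 4)
  run W6 (needs (2, 7, 0), free (6, 11, 4)); after release of (1, 1, 1) the pool is (7, 12, 5)


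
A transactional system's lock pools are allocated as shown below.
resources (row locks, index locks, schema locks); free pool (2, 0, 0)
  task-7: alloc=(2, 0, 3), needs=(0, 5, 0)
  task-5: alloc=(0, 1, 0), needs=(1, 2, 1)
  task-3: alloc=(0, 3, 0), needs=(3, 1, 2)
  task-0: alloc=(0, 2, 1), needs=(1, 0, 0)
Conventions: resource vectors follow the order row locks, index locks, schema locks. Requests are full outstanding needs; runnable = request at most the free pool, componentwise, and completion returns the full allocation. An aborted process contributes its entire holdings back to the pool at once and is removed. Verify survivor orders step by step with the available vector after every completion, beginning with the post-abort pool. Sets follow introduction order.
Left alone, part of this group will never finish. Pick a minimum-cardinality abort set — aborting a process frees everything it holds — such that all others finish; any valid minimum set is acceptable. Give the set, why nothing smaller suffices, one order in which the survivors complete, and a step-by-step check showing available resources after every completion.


Abort task-3.
Key observation: aborting task-3 returns (0, 3, 0), and task-7 — hopeless before — runs at step 2 with the returned capacity in the pool.
No smaller set exists: with zero aborts the deadlock remains.
One survivor order: task-0, task-7, task-5. Check, step by step (post-abort pool first):
  pool = (2, 3, 0)
  run task-0 (needs (1, 0, 0), free (2, 3, 0)); after release of (0, 2, 1) the pool is (2, 5, 1)
  run task-7 (needs (0, 5, 0), free (2, 5, 1)); after release of (2, 0, 3) the pool is (4, 5, 4)
  run task-5 (needs (1, 2, 1), free (4, 5, 4)); after release of (0, 1, 0) the pool is (4, 6, 4)


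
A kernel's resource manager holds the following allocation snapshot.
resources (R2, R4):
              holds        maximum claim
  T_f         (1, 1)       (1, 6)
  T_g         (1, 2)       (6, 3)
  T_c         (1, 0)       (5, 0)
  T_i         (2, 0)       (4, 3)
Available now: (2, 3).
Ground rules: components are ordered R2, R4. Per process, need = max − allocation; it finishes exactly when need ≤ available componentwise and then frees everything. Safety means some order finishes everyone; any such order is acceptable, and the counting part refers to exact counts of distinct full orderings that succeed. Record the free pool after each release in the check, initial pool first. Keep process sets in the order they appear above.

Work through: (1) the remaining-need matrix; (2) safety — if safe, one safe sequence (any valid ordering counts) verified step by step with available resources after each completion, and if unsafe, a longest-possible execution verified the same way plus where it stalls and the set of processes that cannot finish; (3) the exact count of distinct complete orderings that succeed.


(1) Outstanding need per process (order R2, R4):
  T_f: (0, 5)
  T_g: (5, 1)
  T_c: (4, 0)
  T_i: (2, 3)
(2) SAFE — a valid safe sequence is T_i, T_c, T_g, T_f.
Key observation: the order's first zero-slack moment is T_i ((2, 3) needed, (2, 3) free — a requested resource with nothing to spare).
Verifying each step:
  pool = (2, 3)
  T_i needs (2, 3) <= (2, 3) -> finishes; pool += (2, 0) = (4, 3)
  T_c needs (4, 0) <= (4, 3) -> finishes; pool += (1, 0) = (5, 3)
  T_g needs (5, 1) <= (5, 3) -> finishes; pool += (1, 2) = (6, 5)
  T_f needs (0, 5) <= (6, 5) -> finishes; pool += (1, 1) = (7, 6)
(3) Precisely 1 of the possible complete orderings is a safe sequence.


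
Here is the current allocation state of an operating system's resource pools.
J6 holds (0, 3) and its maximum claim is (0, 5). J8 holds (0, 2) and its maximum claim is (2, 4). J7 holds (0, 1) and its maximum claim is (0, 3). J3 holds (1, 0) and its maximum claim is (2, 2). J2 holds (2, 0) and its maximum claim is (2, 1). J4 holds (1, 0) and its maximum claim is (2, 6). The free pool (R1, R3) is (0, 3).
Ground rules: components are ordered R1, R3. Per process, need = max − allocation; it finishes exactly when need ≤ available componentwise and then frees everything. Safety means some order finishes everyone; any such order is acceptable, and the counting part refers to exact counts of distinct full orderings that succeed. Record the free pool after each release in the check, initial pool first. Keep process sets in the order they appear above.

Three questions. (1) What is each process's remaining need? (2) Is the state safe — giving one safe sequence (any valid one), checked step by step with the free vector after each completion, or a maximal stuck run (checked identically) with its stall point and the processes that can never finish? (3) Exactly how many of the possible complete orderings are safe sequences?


(1) Need matrix, components ordered R1, R3:
  J6: (0, 2)
  J8: (2, 2)
  J7: (0, 2)
  J3: (1, 2)
  J2: (0, 1)
  J4: (1, 6)
(2) SAFE, for example via the order J7, J2, J8, J3, J4, J6.
Key observation: J8 is the earliest step where a requested resource binds exactly: need (2, 2), pool (2, 4) at its turn.
Walking it through:
  pool = (0, 3)
  run J7 (needs (0, 2), free (0, 3)); after release of (0, 1) the pool is (0, 4)
  run J2 (needs (0, 1), free (0, 4)); after release of (2, 0) the pool is (2, 4)
  run J8 (needs (2, 2), free (2, 4)); after release of (0, 2) the pool is (2, 6)
  run J3 (needs (1, 2), free (2, 6)); after release of (1, 0) the pool is (3, 6)
  run J4 (needs (1, 6), free (3, 6)); after release of (1, 0) the pool is (4, 6)
  run J6 (needs (0, 2), free (4, 6)); after release of (0, 3) the pool is (4, 9)
(3) The exact count: 122 of the possible complete orderings are safe sequences.


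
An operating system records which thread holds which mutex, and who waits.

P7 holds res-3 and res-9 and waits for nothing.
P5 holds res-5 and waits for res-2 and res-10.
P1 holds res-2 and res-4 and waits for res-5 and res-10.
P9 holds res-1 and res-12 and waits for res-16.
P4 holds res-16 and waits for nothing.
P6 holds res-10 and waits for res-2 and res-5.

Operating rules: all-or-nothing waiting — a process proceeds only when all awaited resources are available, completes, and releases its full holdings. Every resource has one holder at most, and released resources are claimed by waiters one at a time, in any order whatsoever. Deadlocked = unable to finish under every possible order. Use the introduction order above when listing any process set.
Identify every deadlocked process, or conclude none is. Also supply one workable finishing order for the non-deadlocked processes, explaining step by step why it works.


Deadlocked: P5, P1 and P6.
Key observation: the loop P5 -> P1 -> P5 blocks itself forever; P6 is caught in further circular waits.
The rest can finish in the order P4, P9, P7.
Walking it through:
  run P4 (it waits on nothing); releases res-16
  P9: everything it awaited (res-16) is free; runs, freeing res-1 and res-12
  run P7 (it waits on nothing); releases res-3 and res-9


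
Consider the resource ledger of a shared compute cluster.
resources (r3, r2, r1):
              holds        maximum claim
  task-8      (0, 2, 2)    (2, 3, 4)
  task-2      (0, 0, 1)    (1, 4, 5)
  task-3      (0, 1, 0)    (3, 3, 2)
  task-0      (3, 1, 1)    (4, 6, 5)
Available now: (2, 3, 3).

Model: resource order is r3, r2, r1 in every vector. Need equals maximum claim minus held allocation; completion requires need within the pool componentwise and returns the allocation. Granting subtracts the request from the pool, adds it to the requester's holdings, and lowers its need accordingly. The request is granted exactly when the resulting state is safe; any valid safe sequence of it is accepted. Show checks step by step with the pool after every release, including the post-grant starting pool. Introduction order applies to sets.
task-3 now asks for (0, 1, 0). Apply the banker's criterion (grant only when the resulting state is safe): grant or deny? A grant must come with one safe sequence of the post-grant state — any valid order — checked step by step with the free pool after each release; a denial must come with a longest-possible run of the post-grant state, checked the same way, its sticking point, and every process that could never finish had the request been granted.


DENY: after the grant no complete ordering would exist.
Key observation: after task-8, task-2 the pool peaks at (2, 4, 6), and each blocked process is short somewhere: task-3 on r3; task-0 on r2.
After a pretend grant, a maximal execution: task-8, task-2 — then nothing else fits. Check, step by step:
  pool = (2, 2, 3)
  run task-8 (needs (2, 1, 2), free (2, 2, 3)); after release of (0, 2, 2) the pool is (2, 4, 5)
  run task-2 (needs (1, 4, 4), free (2, 4, 5)); after release of (0, 0, 1) the pool is (2, 4, 6)
  task-3 cannot run: need (3, 1, 2) vs free (2, 4, 6) (insufficient r3)
  task-0 cannot run: need (1, 5, 4) vs free (2, 4, 6) (insufficient r2)
Had the request been granted, task-3 and task-0 could never finish.


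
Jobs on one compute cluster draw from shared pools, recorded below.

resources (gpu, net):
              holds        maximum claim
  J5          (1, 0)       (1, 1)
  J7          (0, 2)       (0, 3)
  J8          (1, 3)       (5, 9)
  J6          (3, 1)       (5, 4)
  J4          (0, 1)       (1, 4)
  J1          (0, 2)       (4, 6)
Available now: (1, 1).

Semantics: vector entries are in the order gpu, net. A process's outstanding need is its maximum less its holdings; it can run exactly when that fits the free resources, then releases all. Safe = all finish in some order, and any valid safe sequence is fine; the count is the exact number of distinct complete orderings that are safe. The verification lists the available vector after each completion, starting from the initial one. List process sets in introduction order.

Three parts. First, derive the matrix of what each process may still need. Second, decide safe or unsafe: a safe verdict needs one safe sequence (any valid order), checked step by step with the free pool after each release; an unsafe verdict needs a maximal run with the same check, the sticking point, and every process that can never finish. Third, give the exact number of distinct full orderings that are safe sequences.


(1) Remaining need (order gpu, net):
  J5: (0, 1)
  J7: (0, 1)
  J8: (4, 6)
  J6: (2, 3)
  J4: (1, 3)
  J1: (4, 4)
(2) SAFE. One safe sequence: J7, J5, J6, J4, J1, J8.
Key observation: the order's first zero-slack moment is J7 ((0, 1) needed, (1, 1) free — a requested resource with nothing to spare).
Step-by-step check:
  pool = (1, 1)
  J7 needs (0, 1) <= (1, 1) -> finishes; pool += (0, 2) = (1, 3)
  J5 needs (0, 1) <= (1, 3) -> finishes; pool += (1, 0) = (2, 3)
  J6 needs (2, 3) <= (2, 3) -> finishes; pool += (3, 1) = (5, 4)
  J4 needs (1, 3) <= (5, 4) -> finishes; pool += (0, 1) = (5, 5)
  J1 needs (4, 4) <= (5, 5) -> finishes; pool += (0, 2) = (5, 7)
  J8 needs (4, 6) <= (5, 7) -> finishes; pool += (1, 3) = (6, 10)
(3) The exact count: 9 of the possible complete orderings are safe sequences.


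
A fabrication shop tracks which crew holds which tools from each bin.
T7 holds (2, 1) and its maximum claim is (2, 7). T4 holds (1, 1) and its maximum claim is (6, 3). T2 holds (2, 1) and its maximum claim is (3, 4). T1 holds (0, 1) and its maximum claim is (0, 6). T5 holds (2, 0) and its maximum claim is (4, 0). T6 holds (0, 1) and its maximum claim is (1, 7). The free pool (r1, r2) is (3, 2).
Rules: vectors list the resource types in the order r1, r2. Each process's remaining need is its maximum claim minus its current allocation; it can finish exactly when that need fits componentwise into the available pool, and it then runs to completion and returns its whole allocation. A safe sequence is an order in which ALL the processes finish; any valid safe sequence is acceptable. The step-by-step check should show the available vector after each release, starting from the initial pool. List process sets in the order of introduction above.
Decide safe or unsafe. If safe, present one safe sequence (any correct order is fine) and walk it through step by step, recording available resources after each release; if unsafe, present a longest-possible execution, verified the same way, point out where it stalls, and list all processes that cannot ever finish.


The state is UNSAFE.
Key observation: the pool after T5, T4, T2 is (8, 4); every surviving request exceeds it in r2, so progress ends there.
Going as far as possible: T5, T4, T2; after that, nothing fits. Check, step by step:
  pool = (3, 2)
  T5: need (2, 0) fits (3, 2); releases (2, 0), pool now (5, 2)
  T4: need (5, 2) fits (5, 2); releases (1, 1), pool now (6, 3)
  T2: need (1, 3) fits (6, 3); releases (2, 1), pool now (8, 4)
  T7 still needs (0, 6) but only (8, 4) is free — short on r2
  T1 still needs (0, 5) but only (8, 4) is free — short on r2
  T6 still needs (1, 6) but only (8, 4) is free — short on r2
Processes that can never finish: T7, T1 and T6.


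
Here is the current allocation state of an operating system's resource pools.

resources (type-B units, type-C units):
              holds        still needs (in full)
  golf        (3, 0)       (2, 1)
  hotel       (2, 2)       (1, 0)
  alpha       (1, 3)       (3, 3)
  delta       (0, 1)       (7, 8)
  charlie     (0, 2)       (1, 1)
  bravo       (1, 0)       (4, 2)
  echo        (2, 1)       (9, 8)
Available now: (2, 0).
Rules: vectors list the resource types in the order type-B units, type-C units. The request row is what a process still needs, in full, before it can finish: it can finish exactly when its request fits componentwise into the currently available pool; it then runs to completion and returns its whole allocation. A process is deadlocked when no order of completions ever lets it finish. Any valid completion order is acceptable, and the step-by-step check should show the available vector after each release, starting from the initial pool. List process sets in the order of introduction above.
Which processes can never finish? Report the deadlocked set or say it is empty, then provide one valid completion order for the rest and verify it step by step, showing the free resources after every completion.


Deadlocked set: delta and echo.
Key observation: the wall is type-C units: completing hotel, bravo, golf, charlie, alpha brings the pool only to (9, 7), and all the rest need more.
The rest can finish in the order hotel, bravo, golf, charlie, alpha. Walking it through:
  pool = (2, 0)
  run hotel (needs (1, 0), free (2, 0)); after release of (2, 2) the pool is (4, 2)
  run bravo (needs (4, 2), free (4, 2)); after release of (1, 0) the pool is (5, 2)
  run golf (needs (2, 1), free (5, 2)); after release of (3, 0) the pool is (8, 2)
  run charlie (needs (1, 1), free (8, 2)); after release of (0, 2) the pool is (8, 4)
  run alpha (needs (3, 3), free (8, 4)); after release of (1, 3) the pool is (9, 7)
The blocked processes can never fit:
  delta cannot run: need (7, 8) vs free (9, 7) (insufficient type-C units)
  echo cannot run: need (9, 8) vs free (9, 7) (insufficient type-C units)


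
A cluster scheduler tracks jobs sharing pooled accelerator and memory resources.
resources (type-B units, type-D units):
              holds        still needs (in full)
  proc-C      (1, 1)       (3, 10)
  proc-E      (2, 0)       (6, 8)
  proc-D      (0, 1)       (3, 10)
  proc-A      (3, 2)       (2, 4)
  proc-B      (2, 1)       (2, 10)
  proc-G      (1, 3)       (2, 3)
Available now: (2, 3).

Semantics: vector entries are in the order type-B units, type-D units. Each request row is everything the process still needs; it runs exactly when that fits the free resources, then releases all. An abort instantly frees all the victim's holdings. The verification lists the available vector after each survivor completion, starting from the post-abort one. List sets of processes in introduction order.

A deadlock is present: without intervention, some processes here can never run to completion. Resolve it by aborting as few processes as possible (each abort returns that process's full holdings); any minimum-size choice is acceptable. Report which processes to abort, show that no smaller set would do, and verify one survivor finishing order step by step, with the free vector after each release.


Minimum abort set: proc-D and proc-B.
Key observation: proc-C was stuck for good until proc-D and proc-B gave back (2, 2); in the order shown it finishes at step 3.
Why nothing smaller works — every single abort fails: proc-C alone leaves proc-D blocked (short on type-D units); proc-E alone leaves proc-C blocked (short on type-D units); proc-D alone leaves proc-C blocked (short on type-D units); proc-A alone leaves proc-C blocked (short on type-D units); proc-B alone leaves proc-C blocked (short on type-D units); proc-G alone leaves proc-C blocked (short on type-D units).
Survivors finish in the order: proc-A, proc-G, proc-C, proc-E. Walking it through (pool after the aborts first):
  pool = (4, 5)
  proc-A: need (2, 4) fits (4, 5); releases (3, 2), pool now (7, 7)
  proc-G: need (2, 3) fits (7, 7); releases (1, 3), pool now (8, 10)
  proc-C: need (3, 10) fits (8, 10); releases (1, 1), pool now (9, 11)
  proc-E: need (6, 8) fits (9, 11); releases (2, 0), pool now (11, 11)


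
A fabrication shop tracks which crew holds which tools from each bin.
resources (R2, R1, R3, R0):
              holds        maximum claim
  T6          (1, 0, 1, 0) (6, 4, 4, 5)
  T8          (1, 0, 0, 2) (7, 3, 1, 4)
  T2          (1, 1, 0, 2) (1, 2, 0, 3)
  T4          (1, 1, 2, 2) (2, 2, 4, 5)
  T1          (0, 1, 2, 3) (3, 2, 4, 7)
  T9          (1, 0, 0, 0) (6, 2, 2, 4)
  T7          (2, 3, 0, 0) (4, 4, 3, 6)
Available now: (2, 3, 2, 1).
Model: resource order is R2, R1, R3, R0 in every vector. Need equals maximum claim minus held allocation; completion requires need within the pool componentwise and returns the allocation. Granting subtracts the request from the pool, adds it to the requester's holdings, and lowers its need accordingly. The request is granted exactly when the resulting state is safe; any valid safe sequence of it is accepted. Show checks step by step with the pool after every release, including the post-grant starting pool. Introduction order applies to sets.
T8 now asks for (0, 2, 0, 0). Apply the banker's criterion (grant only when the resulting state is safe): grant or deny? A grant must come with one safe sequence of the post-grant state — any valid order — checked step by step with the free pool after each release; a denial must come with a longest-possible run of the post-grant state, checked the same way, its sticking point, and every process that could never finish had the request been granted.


GRANT — the state after the grant stays safe, e.g. via T2, T4, T1, T7, T9, T6, T8.
Key observation: the grant leaves (2, 1, 2, 1) free — enough for T2, whose release restarts the cascade.
Verifying the post-grant state step by step:
  pool = (2, 1, 2, 1)
  T2 needs (0, 1, 0, 1) <= (2, 1, 2, 1) -> finishes; pool += (1, 1, 0, 2) = (3, 2, 2, 3)
  T4 needs (1, 1, 2, 3) <= (3, 2, 2, 3) -> finishes; pool += (1, 1, 2, 2) = (4, 3, 4, 5)
  T1 needs (3, 1, 2, 4) <= (4, 3, 4, 5) -> finishes; pool += (0, 1, 2, 3) = (4, 4, 6, 8)
  T7 needs (2, 1, 3, 6) <= (4, 4, 6, 8) -> finishes; pool += (2, 3, 0, 0) = (6, 7, 6, 8)
  T9 needs (5, 2, 2, 4) <= (6, 7, 6, 8) -> finishes; pool += (1, 0, 0, 0) = (7, 7, 6, 8)
  T6 needs (5, 4, 3, 5) <= (7, 7, 6, 8) -> finishes; pool += (1, 0, 1, 0) = (8, 7, 7, 8)
  T8 needs (6, 1, 1, 2) <= (8, 7, 7, 8) -> finishes; pool += (1, 2, 0, 2) = (9, 9, 7, 10)


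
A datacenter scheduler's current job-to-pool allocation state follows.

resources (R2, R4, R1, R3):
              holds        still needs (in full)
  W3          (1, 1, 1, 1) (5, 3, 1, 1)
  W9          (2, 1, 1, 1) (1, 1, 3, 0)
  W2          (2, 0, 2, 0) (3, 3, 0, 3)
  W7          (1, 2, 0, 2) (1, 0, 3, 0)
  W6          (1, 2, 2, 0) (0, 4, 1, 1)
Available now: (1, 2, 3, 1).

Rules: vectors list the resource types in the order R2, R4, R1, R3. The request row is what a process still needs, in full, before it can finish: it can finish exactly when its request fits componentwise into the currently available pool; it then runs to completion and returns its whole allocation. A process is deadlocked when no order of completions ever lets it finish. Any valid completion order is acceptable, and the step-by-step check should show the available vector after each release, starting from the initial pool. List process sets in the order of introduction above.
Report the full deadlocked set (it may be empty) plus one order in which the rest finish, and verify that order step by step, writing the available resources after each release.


No process is deadlocked.
Key observation: W9 fits the free pool immediately, and its release cascades until everyone finishes.
A valid finishing order for the others: W9, W7, W6, W2, W3. Step-by-step check:
  pool = (1, 2, 3, 1)
  W9 needs (1, 1, 3, 0) <= (1, 2, 3, 1) -> finishes; pool += (2, 1, 1, 1) = (3, 3, 4, 2)
  W7 needs (1, 0, 3, 0) <= (3, 3, 4, 2) -> finishes; pool += (1, 2, 0, 2) = (4, 5, 4, 4)
  W6 needs (0, 4, 1, 1) <= (4, 5, 4, 4) -> finishes; pool += (1, 2, 2, 0) = (5, 7, 6, 4)
  W2 needs (3, 3, 0, 3) <= (5, 7, 6, 4) -> finishes; pool += (2, 0, 2, 0) = (7, 7, 8, 4)
  W3 needs (5, 3, 1, 1) <= (7, 7, 8, 4) -> finishes; pool += (1, 1, 1, 1) = (8, 8, 9, 5)


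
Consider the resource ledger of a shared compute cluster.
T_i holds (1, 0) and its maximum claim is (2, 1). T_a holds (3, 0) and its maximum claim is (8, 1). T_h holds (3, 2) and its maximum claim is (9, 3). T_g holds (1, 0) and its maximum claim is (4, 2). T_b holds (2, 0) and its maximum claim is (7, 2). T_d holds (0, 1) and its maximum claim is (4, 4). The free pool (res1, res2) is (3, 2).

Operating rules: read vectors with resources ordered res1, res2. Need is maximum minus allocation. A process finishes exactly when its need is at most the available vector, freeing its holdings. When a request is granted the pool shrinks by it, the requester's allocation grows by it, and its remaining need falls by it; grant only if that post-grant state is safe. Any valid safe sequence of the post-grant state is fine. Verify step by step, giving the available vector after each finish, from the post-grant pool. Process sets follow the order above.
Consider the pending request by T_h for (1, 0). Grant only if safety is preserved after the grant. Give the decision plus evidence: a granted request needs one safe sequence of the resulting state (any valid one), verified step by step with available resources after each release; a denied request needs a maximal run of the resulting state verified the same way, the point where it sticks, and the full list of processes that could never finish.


DENY — the pretend-granted state is unsafe.
Key observation: after T_i, T_g the pool peaks at (4, 2), and each blocked process is short somewhere: T_a on res1; T_h on res1; T_b on res1; T_d on res2.
After a pretend grant, a maximal execution: T_i, T_g — then nothing else fits. Verifying each step:
  pool = (2, 2)
  run T_i (needs (1, 1), free (2, 2)); after release of (1, 0) the pool is (3, 2)
  run T_g (needs (3, 2), free (3, 2)); after release of (1, 0) the pool is (4, 2)
  T_a still needs (5, 1) but only (4, 2) is free — short on res1
  T_h still needs (5, 1) but only (4, 2) is free — short on res1
  T_b still needs (5, 2) but only (4, 2) is free — short on res1
  T_d still needs (4, 3) but only (4, 2) is free — short on res2
Processes that could never finish after the grant: T_a, T_h, T_b and T_d.


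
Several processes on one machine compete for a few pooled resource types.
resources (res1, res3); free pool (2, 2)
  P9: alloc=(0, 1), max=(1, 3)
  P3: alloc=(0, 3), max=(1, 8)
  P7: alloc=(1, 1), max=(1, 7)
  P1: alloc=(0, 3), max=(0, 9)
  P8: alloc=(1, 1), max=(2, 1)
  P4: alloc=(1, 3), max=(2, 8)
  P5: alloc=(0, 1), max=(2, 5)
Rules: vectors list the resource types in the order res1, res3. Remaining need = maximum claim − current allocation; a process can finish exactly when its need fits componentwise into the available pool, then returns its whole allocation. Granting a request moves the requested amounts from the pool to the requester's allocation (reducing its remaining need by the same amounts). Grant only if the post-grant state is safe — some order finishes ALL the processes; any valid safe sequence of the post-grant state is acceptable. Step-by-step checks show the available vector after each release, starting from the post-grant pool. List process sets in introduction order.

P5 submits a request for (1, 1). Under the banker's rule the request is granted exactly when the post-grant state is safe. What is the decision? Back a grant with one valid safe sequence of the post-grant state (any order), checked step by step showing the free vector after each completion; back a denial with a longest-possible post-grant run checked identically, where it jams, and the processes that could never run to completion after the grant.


GRANT — the state after the grant stays safe, e.g. via P8, P9, P5, P3, P1, P4, P7.
Key observation: after the grant the pool drops to (1, 1), which still lets P8 finish first and unwind the rest.
Step-by-step check of the post-grant state:
  pool = (1, 1)
  run P8 (needs (1, 0), free (1, 1)); after release of (1, 1) the pool is (2, 2)
  run P9 (needs (1, 2), free (2, 2)); after release of (0, 1) the pool is (2, 3)
  run P5 (needs (1, 3), free (2, 3)); after release of (1, 2) the pool is (3, 5)
  run P3 (needs (1, 5), free (3, 5)); after release of (0, 3) the pool is (3, 8)
  run P1 (needs (0, 6), free (3, 8)); after release of (0, 3) the pool is (3, 11)
  run P4 (needs (1, 5), free (3, 11)); after release of (1, 3) the pool is (4, 14)
  run P7 (needs (0, 6), free (4, 14)); after release of (1, 1) the pool is (5, 15)
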